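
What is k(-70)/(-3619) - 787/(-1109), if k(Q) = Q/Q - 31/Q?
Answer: 199258701/280942970 ≈ 0.70925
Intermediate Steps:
k(Q) = 1 - 31/Q
k(-70)/(-3619) - 787/(-1109) = ((-31 - 70)/(-70))/(-3619) - 787/(-1109) = -1/70*(-101)*(-1/3619) - 787*(-1/1109) = (101/70)*(-1/3619) + 787/1109 = -101/253330 + 787/1109 = 199258701/280942970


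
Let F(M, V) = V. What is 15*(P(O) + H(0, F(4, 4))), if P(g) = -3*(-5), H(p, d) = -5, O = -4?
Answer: 150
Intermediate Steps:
P(g) = 15
15*(P(O) + H(0, F(4, 4))) = 15*(15 - 5) = 15*10 = 150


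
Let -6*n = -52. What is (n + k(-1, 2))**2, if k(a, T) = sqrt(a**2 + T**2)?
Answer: 721/9 + 52*sqrt(5)/3 ≈ 118.87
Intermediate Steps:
n = 26/3 (n = -1/6*(-52) = 26/3 ≈ 8.6667)
k(a, T) = sqrt(T**2 + a**2)
(n + k(-1, 2))**2 = (26/3 + sqrt(2**2 + (-1)**2))**2 = (26/3 + sqrt(4 + 1))**2 = (26/3 + sqrt(5))**2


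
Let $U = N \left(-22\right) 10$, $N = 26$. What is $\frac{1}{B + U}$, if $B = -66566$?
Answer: $- \frac{1}{72286} \approx -1.3834 \cdot 10^{-5}$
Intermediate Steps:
$U = -5720$ ($U = 26 \left(-22\right) 10 = \left(-572\right) 10 = -5720$)
$\frac{1}{B + U} = \frac{1}{-66566 - 5720} = \frac{1}{-72286} = - \frac{1}{72286}$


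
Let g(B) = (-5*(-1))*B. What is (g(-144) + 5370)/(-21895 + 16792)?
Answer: -1550/1701 ≈ -0.91123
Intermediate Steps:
g(B) = 5*B
(g(-144) + 5370)/(-21895 + 16792) = (5*(-144) + 5370)/(-21895 + 16792) = (-720 + 5370)/(-5103) = 4650*(-1/5103) = -1550/1701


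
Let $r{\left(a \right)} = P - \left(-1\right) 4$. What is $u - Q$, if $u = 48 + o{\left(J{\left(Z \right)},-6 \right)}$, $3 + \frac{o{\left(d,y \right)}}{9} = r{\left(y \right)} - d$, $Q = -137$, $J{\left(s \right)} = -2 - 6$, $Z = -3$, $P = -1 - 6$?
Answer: $203$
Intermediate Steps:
$P = -7$ ($P = -1 - 6 = -7$)
$r{\left(a \right)} = -3$ ($r{\left(a \right)} = -7 - \left(-1\right) 4 = -7 - -4 = -7 + 4 = -3$)
$J{\left(s \right)} = -8$ ($J{\left(s \right)} = -2 - 6 = -8$)
$o{\left(d,y \right)} = -54 - 9 d$ ($o{\left(d,y \right)} = -27 + 9 \left(-3 - d\right) = -27 - \left(27 + 9 d\right) = -54 - 9 d$)
$u = 66$ ($u = 48 - -18 = 48 + \left(-54 + 72\right) = 48 + 18 = 66$)
$u - Q = 66 - -137 = 66 + 137 = 203$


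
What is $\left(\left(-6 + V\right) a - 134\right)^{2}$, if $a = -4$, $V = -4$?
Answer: $8836$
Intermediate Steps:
$\left(\left(-6 + V\right) a - 134\right)^{2} = \left(\left(-6 - 4\right) \left(-4\right) - 134\right)^{2} = \left(\left(-10\right) \left(-4\right) - 134\right)^{2} = \left(40 - 134\right)^{2} = \left(-94\right)^{2} = 8836$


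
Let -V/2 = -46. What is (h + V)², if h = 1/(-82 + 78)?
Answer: 134689/16 ≈ 8418.1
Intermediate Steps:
h = -¼ (h = 1/(-4) = -¼ ≈ -0.25000)
V = 92 (V = -2*(-46) = 92)
(h + V)² = (-¼ + 92)² = (367/4)² = 134689/16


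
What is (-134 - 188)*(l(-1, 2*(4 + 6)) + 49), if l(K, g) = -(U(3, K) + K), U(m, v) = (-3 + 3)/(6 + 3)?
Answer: -16100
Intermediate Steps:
U(m, v) = 0 (U(m, v) = 0/9 = 0*(1/9) = 0)
l(K, g) = -K (l(K, g) = -(0 + K) = -K)
(-134 - 188)*(l(-1, 2*(4 + 6)) + 49) = (-134 - 188)*(-1*(-1) + 49) = -322*(1 + 49) = -322*50 = -16100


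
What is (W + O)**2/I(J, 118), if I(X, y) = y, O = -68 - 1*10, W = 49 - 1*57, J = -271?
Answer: 3698/59 ≈ 62.678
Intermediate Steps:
W = -8 (W = 49 - 57 = -8)
O = -78 (O = -68 - 10 = -78)
(W + O)**2/I(J, 118) = (-8 - 78)**2/118 = (-86)**2*(1/118) = 7396*(1/118) = 3698/59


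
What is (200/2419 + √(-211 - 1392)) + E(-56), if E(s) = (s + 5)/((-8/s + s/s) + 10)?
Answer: -282661/62894 + I*√1603 ≈ -4.4942 + 40.037*I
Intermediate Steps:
E(s) = (5 + s)/(11 - 8/s) (E(s) = (5 + s)/((-8/s + 1) + 10) = (5 + s)/((1 - 8/s) + 10) = (5 + s)/(11 - 8/s))
(200/2419 + √(-211 - 1392)) + E(-56) = (200/2419 + √(-211 - 1392)) - 56*(5 - 56)/(-8 + 11*(-56)) = (200*(1/2419) + √(-1603)) - 56*(-51)/(-8 - 616) = (200/2419 + I*√1603) - 56*(-51)/(-624) = (200/2419 + I*√1603) - 56*(-1/624)*(-51) = (200/2419 + I*√1603) - 119/26 = -282661/62894 + I*√1603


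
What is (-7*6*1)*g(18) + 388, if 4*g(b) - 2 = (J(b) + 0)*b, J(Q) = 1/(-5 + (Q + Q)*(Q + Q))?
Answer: 473608/1291 ≈ 366.85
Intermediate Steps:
J(Q) = 1/(-5 + 4*Q²) (J(Q) = 1/(-5 + (2*Q)*(2*Q)) = 1/(-5 + 4*Q²))
g(b) = ½ + b/(4*(-5 + 4*b²)) (g(b) = ½ + ((1/(-5 + 4*b²) + 0)*b)/4 = ½ + (b/(-5 + 4*b²))/4 = ½ + b/(4*(-5 + 4*b²)))
(-7*6*1)*g(18) + 388 = (-7*6*1)*((-10 + 18 + 8*18²)/(4*(-5 + 4*18²))) + 388 = (-42*1)*((-10 + 18 + 8*324)/(4*(-5 + 4*324))) + 388 = -21*(-10 + 18 + 2592)/(2*(-5 + 1296)) + 388 = -21*2600/(2*1291) + 388 = -42*650/1291 + 388 = -27300/1291 + 388 = 473608/1291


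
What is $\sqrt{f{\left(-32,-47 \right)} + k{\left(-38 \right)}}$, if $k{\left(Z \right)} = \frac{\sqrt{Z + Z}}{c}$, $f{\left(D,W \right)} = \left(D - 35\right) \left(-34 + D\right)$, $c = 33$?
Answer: $\frac{\sqrt{4815558 + 66 i \sqrt{19}}}{33} \approx 66.498 + 0.0019863 i$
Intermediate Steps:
$f{\left(D,W \right)} = \left(-35 + D\right) \left(-34 + D\right)$
$k{\left(Z \right)} = \frac{\sqrt{2} \sqrt{Z}}{33}$ ($k{\left(Z \right)} = \frac{\sqrt{Z + Z}}{33} = \sqrt{2 Z} \frac{1}{33} = \sqrt{2} \sqrt{Z} \frac{1}{33} = \frac{\sqrt{2} \sqrt{Z}}{33}$)
$\sqrt{f{\left(-32,-47 \right)} + k{\left(-38 \right)}} = \sqrt{\left(1190 + \left(-32\right)^{2} - -2208\right) + \frac{\sqrt{2} \sqrt{-38}}{33}} = \sqrt{\left(1190 + 1024 + 2208\right) + \frac{\sqrt{2} i \sqrt{38}}{33}} = \sqrt{4422 + \frac{2 i \sqrt{19}}{33}}$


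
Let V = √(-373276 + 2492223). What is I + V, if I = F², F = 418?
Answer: 174724 + √2118947 ≈ 1.7618e+5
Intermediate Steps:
I = 174724 (I = 418² = 174724)
V = √2118947 ≈ 1455.7
I + V = 174724 + √2118947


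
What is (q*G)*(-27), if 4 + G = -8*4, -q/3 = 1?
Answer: -2916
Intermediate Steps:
q = -3 (q = -3*1 = -3)
G = -36 (G = -4 - 8*4 = -4 - 32 = -36)
(q*G)*(-27) = -3*(-36)*(-27) = 108*(-27) = -2916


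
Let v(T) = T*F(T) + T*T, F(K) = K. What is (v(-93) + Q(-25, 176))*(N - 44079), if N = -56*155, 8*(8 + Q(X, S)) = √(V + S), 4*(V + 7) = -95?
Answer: -912203110 - 52759*√581/16 ≈ -9.1228e+8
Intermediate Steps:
V = -123/4 (V = -7 + (¼)*(-95) = -7 - 95/4 = -123/4 ≈ -30.750)
Q(X, S) = -8 + √(-123/4 + S)/8
N = -8680
v(T) = 2*T² (v(T) = T*T + T*T = T² + T² = 2*T²)
(v(-93) + Q(-25, 176))*(N - 44079) = (2*(-93)² + (-8 + √(-123 + 4*176)/16))*(-8680 - 44079) = (2*8649 + (-8 + √(-123 + 704)/16))*(-52759) = (17298 + (-8 + √581/16))*(-52759) = (17290 + √581/16)*(-52759) = -912203110 - 52759*√581/16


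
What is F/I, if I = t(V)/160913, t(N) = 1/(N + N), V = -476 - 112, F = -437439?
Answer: 82778195245032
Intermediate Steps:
V = -588
t(N) = 1/(2*N)
I = -1/189233688 (I = ((½)/(-588))/160913 = ((½)*(-1/588))*(1/160913) = -1/1176*1/160913 = -1/189233688 ≈ -5.2845e-9)
F/I = -437439/(-1/189233688) = -437439*(-189233688) = 82778195245032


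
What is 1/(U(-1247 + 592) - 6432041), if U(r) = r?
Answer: -1/6432696 ≈ -1.5546e-7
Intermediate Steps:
1/(U(-1247 + 592) - 6432041) = 1/((-1247 + 592) - 6432041) = 1/(-655 - 6432041) = 1/(-6432696) = -1/6432696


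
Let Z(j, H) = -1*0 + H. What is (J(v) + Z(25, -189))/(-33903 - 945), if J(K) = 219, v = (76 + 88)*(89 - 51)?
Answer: -5/5808 ≈ -0.00086088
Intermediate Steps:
v = 6232 (v = 164*38 = 6232)
Z(j, H) = H (Z(j, H) = 0 + H = H)
(J(v) + Z(25, -189))/(-33903 - 945) = (219 - 189)/(-33903 - 945) = 30/(-34848) = 30*(-1/34848) = -5/5808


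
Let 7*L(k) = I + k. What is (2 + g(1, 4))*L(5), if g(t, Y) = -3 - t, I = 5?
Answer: -20/7 ≈ -2.8571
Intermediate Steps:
L(k) = 5/7 + k/7 (L(k) = (5 + k)/7 = 5/7 + k/7)
(2 + g(1, 4))*L(5) = (2 + (-3 - 1*1))*(5/7 + (⅐)*5) = (2 + (-3 - 1))*(5/7 + 5/7) = (2 - 4)*(10/7) = -2*10/7 = -20/7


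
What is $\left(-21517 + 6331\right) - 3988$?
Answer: $-19174$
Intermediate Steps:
$\left(-21517 + 6331\right) - 3988 = -15186 - 3988 = -19174$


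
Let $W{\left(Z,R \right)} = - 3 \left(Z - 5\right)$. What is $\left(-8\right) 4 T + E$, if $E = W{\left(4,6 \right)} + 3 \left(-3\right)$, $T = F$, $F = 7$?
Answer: $-230$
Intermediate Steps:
$T = 7$
$W{\left(Z,R \right)} = 15 - 3 Z$ ($W{\left(Z,R \right)} = - 3 \left(-5 + Z\right) = 15 - 3 Z$)
$E = -6$ ($E = \left(15 - 12\right) + 3 \left(-3\right) = \left(15 - 12\right) - 9 = 3 - 9 = -6$)
$\left(-8\right) 4 T + E = \left(-8\right) 4 \cdot 7 - 6 = \left(-32\right) 7 - 6 = -224 - 6 = -230$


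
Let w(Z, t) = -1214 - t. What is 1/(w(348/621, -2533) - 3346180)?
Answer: -1/3344861 ≈ -2.9897e-7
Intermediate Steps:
1/(w(348/621, -2533) - 3346180) = 1/((-1214 - 1*(-2533)) - 3346180) = 1/((-1214 + 2533) - 3346180) = 1/(1319 - 3346180) = 1/(-3344861) = -1/3344861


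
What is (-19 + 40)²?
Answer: 441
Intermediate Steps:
(-19 + 40)² = 21² = 441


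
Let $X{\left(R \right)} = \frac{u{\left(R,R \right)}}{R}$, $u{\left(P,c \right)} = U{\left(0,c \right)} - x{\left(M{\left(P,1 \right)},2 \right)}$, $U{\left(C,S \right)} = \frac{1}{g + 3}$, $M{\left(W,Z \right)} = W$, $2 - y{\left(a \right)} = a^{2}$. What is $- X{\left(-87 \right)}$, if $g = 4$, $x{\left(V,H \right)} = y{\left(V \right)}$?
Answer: $\frac{52970}{609} \approx 86.979$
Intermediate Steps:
$y{\left(a \right)} = 2 - a^{2}$
$x{\left(V,H \right)} = 2 - V^{2}$
$U{\left(C,S \right)} = \frac{1}{7}$ ($U{\left(C,S \right)} = \frac{1}{4 + 3} = \frac{1}{7}$)
$u{\left(P,c \right)} = - \frac{13}{7} + P^{2}$ ($u{\left(P,c \right)} = \frac{1}{7} - \left(2 - P^{2}\right) = \frac{1}{7} + \left(-2 + P^{2}\right) = - \frac{13}{7} + P^{2}$)
$X{\left(R \right)} = \frac{- \frac{13}{7} + R^{2}}{R}$
$- X{\left(-87 \right)} = - (-87 - \frac{13}{7 \left(-87\right)}) = - (-87 - - \frac{13}{609}) = - (-87 + \frac{13}{609}) = \left(-1\right) \left(- \frac{52970}{609}\right) = \frac{52970}{609}$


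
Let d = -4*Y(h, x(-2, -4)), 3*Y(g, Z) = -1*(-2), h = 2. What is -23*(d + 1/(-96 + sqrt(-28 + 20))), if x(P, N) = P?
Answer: 212980/3459 + 23*I*sqrt(2)/4612 ≈ 61.573 + 0.0070527*I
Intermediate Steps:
Y(g, Z) = 2/3 (Y(g, Z) = (-1*(-2))/3 = (1/3)*2 = 2/3)
d = -8/3 (d = -4*2/3 = -8/3 ≈ -2.6667)
-23*(d + 1/(-96 + sqrt(-28 + 20))) = -23*(-8/3 + 1/(-96 + sqrt(-28 + 20))) = -23*(-8/3 + 1/(-96 + sqrt(-8))) = -23*(-8/3 + 1/(-96 + 2*I*sqrt(2))) = 184/3 - 23/(-96 + 2*I*sqrt(2))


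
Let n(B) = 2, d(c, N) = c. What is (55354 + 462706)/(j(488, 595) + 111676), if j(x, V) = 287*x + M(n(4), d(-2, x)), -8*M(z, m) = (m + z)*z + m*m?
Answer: 1036120/503463 ≈ 2.0580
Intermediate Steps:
M(z, m) = -m**2/8 - z*(m + z)/8 (M(z, m) = -((m + z)*z + m*m)/8 = -(z*(m + z) + m**2)/8 = -(m**2 + z*(m + z))/8 = -m**2/8 - z*(m + z)/8)
j(x, V) = -1/2 + 287*x (j(x, V) = 287*x + (-1/8*(-2)**2 - 1/8*2**2 - 1/8*(-2)*2) = 287*x + (-1/8*4 - 1/8*4 + 1/2) = 287*x + (-1/2 - 1/2 + 1/2) = 287*x - 1/2 = -1/2 + 287*x)
(55354 + 462706)/(j(488, 595) + 111676) = (55354 + 462706)/((-1/2 + 287*488) + 111676) = 518060/((-1/2 + 140056) + 111676) = 518060/(280111/2 + 111676) = 518060/(503463/2) = 518060*(2/503463) = 1036120/503463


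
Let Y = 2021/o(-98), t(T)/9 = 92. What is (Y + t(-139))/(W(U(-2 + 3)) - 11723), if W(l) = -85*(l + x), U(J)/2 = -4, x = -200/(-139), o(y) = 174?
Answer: -20306927/270043998 ≈ -0.075199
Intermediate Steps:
x = 200/139 (x = -200*(-1/139) = 200/139 ≈ 1.4388)
t(T) = 828 (t(T) = 9*92 = 828)
U(J) = -8 (U(J) = 2*(-4) = -8)
W(l) = -17000/139 - 85*l (W(l) = -85*(l + 200/139) = -85*(200/139 + l) = -17000/139 - 85*l)
Y = 2021/174 ≈ 11.615
(Y + t(-139))/(W(U(-2 + 3)) - 11723) = (2021/174 + 828)/((-17000/139 - 85*(-8)) - 11723) = 146093/(174*((-17000/139 + 680) - 11723)) = 146093/(174*(77520/139 - 11723)) = 146093/(174*(-1551977/139)) = (146093/174)*(-139/1551977) = -20306927/270043998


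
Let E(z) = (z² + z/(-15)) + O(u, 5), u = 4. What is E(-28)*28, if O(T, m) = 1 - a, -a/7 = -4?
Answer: 318724/15 ≈ 21248.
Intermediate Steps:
a = 28 (a = -7*(-4) = 28)
O(T, m) = -27 (O(T, m) = 1 - 1*28 = 1 - 28 = -27)
E(z) = -27 + z² - z/15 (E(z) = (z² + z/(-15)) - 27 = (z² - z/15) - 27 = -27 + z² - z/15)
E(-28)*28 = (-27 + (-28)² - 1/15*(-28))*28 = (-27 + 784 + 28/15)*28 = (11383/15)*28 = 318724/15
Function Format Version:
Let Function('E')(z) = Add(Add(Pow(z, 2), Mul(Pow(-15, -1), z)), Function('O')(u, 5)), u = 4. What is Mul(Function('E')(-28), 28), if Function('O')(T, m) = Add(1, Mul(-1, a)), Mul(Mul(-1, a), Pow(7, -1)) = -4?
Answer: Rational(318724, 15) ≈ 21248.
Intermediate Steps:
a = 28 (a = Mul(-7, -4) = 28)
Function('O')(T, m) = -27 (Function('O')(T, m) = Add(1, Mul(-1, 28)) = Add(1, -28) = -27)
Function('E')(z) = Add(-27, Pow(z, 2), Mul(Rational(-1, 15), z)) (Function('E')(z) = Add(Add(Pow(z, 2), Mul(Pow(-15, -1), z)), -27) = Add(Add(Pow(z, 2), Mul(Rational(-1, 15), z)), -27) = Add(-27, Pow(z, 2), Mul(Rational(-1, 15), z)))
Mul(Function('E')(-28), 28) = Mul(Add(-27, Pow(-28, 2), Mul(Rational(-1, 15), -28)), 28) = Mul(Add(-27, 784, Rational(28, 15)), 28) = Mul(Rational(11383, 15), 28) = Rational(318724, 15)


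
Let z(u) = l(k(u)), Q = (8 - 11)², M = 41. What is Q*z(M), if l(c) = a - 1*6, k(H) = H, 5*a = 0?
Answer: -54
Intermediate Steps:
a = 0 (a = (⅕)*0 = 0)
Q = 9 (Q = (-3)² = 9)
l(c) = -6 (l(c) = 0 - 1*6 = 0 - 6 = -6)
z(u) = -6
Q*z(M) = 9*(-6) = -54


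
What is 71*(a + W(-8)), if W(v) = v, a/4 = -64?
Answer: -18744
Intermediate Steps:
a = -256 (a = 4*(-64) = -256)
71*(a + W(-8)) = 71*(-256 - 8) = 71*(-264) = -18744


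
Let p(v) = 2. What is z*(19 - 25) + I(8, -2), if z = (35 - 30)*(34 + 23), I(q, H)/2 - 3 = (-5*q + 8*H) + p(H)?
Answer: -1812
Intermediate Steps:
I(q, H) = 10 - 10*q + 16*H (I(q, H) = 6 + 2*((-5*q + 8*H) + 2) = 6 + 2*(2 - 5*q + 8*H) = 6 + (4 - 10*q + 16*H) = 10 - 10*q + 16*H)
z = 285 (z = 5*57 = 285)
z*(19 - 25) + I(8, -2) = 285*(19 - 25) + (10 - 10*8 + 16*(-2)) = 285*(-6) + (10 - 80 - 32) = -1710 - 102 = -1812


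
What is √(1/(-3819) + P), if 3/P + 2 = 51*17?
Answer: 4*√2186873970/3303435 ≈ 0.056625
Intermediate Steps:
P = 3/865 (P = 3/(-2 + 51*17) = 3/(-2 + 867) = 3/865 ≈ 0.0034682)
√(1/(-3819) + P) = √(1/(-3819) + 3/865) = √(-1/3819 + 3/865) = √(10592/3303435) = 4*√2186873970/3303435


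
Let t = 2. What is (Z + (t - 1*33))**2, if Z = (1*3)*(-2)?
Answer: 1369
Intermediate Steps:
Z = -6 (Z = 3*(-2) = -6)
(Z + (t - 1*33))**2 = (-6 + (2 - 1*33))**2 = (-6 + (2 - 33))**2 = (-6 - 31)**2 = (-37)**2 = 1369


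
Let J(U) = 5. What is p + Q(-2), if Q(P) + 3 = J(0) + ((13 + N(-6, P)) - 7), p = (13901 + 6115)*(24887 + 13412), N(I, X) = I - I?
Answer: 766592792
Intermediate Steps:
N(I, X) = 0
p = 766592784 (p = 20016*38299 = 766592784)
Q(P) = 8 (Q(P) = -3 + (5 + ((13 + 0) - 7)) = -3 + (5 + (13 - 7)) = -3 + (5 + 6) = -3 + 11 = 8)
p + Q(-2) = 766592784 + 8 = 766592792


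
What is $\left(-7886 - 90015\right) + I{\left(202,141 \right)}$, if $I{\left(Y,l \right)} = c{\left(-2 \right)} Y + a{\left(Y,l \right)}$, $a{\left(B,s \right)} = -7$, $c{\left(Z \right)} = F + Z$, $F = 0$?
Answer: $-98312$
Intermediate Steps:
$c{\left(Z \right)} = Z$ ($c{\left(Z \right)} = 0 + Z = Z$)
$I{\left(Y,l \right)} = -7 - 2 Y$ ($I{\left(Y,l \right)} = - 2 Y - 7 = -7 - 2 Y$)
$\left(-7886 - 90015\right) + I{\left(202,141 \right)} = \left(-7886 - 90015\right) - 411 = -97901 - 411 = -98312$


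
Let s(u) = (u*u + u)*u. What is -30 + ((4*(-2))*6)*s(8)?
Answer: -27678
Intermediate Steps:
s(u) = u*(u + u²) (s(u) = (u² + u)*u = (u + u²)*u = u*(u + u²))
-30 + ((4*(-2))*6)*s(8) = -30 + ((4*(-2))*6)*(8²*(1 + 8)) = -30 + (-8*6)*(64*9) = -30 - 48*576 = -30 - 27648 = -27678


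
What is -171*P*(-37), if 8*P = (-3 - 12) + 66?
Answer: 322677/8 ≈ 40335.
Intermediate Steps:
P = 51/8 (P = ((-3 - 12) + 66)/8 = (-15 + 66)/8 = (1/8)*51 = 51/8 ≈ 6.3750)
-171*P*(-37) = -171*51/8*(-37) = -8721/8*(-37) = 322677/8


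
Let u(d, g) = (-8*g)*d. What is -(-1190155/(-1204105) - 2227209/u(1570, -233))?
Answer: -160234262291/704757840080 ≈ -0.22736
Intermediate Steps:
u(d, g) = -8*d*g
-(-1190155/(-1204105) - 2227209/u(1570, -233)) = -(-1190155/(-1204105) - 2227209/((-8*1570*(-233)))) = -(-1190155*(-1/1204105) - 2227209/2926480) = -(238031/240821 - 2227209*1/2926480) = -(238031/240821 - 2227209/2926480) = -1*160234262291/704757840080 = -160234262291/704757840080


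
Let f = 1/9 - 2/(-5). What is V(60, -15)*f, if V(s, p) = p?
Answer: -23/3 ≈ -7.6667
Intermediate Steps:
f = 23/45 (f = 1*(⅑) - 2*(-⅕) = ⅑ + ⅖ = 23/45 ≈ 0.51111)
V(60, -15)*f = -15*23/45 = -23/3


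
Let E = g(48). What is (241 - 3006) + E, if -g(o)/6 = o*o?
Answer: -16589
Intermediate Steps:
g(o) = -6*o**2 (g(o) = -6*o*o = -6*o**2)
E = -13824 (E = -6*48**2 = -6*2304 = -13824)
(241 - 3006) + E = (241 - 3006) - 13824 = -2765 - 13824 = -16589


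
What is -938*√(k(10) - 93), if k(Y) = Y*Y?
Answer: -938*√7 ≈ -2481.7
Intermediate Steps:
k(Y) = Y²
-938*√(k(10) - 93) = -938*√(10² - 93) = -938*√(100 - 93) = -938*√7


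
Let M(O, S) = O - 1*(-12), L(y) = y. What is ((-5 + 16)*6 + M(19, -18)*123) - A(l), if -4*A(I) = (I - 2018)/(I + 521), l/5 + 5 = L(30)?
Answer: 10021443/2584 ≈ 3878.3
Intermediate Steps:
M(O, S) = 12 + O (M(O, S) = O + 12 = 12 + O)
l = 125 (l = -25 + 5*30 = -25 + 150 = 125)
A(I) = -(-2018 + I)/(4*(521 + I)) (A(I) = -(I - 2018)/(4*(I + 521)) = -(-2018 + I)/(4*(521 + I)))
((-5 + 16)*6 + M(19, -18)*123) - A(l) = ((-5 + 16)*6 + (12 + 19)*123) - (2018 - 1*125)/(4*(521 + 125)) = (11*6 + 31*123) - (2018 - 125)/(4*646) = (66 + 3813) - 1893/(4*646) = 3879 - 1*1893/2584 = 3879 - 1893/2584 = 10021443/2584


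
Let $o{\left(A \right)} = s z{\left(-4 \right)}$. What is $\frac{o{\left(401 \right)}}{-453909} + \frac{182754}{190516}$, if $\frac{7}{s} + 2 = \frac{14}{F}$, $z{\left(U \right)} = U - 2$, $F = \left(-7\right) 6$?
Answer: $\frac{13825042683}{14412821174} \approx 0.95922$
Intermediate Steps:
$F = -42$
$z{\left(U \right)} = -2 + U$
$s = -3$ ($s = \frac{7}{-2 + \frac{14}{-42}} = \frac{7}{-2 + 14 \left(- \frac{1}{42}\right)} = \frac{7}{-2 - \frac{1}{3}} = \frac{7}{- \frac{7}{3}} = 7 \left(- \frac{3}{7}\right) = -3$)
$o{\left(A \right)} = 18$ ($o{\left(A \right)} = - 3 \left(-2 - 4\right) = \left(-3\right) \left(-6\right) = 18$)
$\frac{o{\left(401 \right)}}{-453909} + \frac{182754}{190516} = \frac{18}{-453909} + \frac{182754}{190516} = 18 \left(- \frac{1}{453909}\right) + 182754 \cdot \frac{1}{190516} = - \frac{6}{151303} + \frac{91377}{95258} = \frac{13825042683}{14412821174}$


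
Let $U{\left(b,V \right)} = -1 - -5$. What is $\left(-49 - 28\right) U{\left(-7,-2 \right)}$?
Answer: $-308$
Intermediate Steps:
$U{\left(b,V \right)} = 4$ ($U{\left(b,V \right)} = -1 + 5 = 4$)
$\left(-49 - 28\right) U{\left(-7,-2 \right)} = \left(-49 - 28\right) 4 = \left(-77\right) 4 = -308$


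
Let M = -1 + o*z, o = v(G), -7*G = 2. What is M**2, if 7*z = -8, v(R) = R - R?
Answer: 1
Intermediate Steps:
G = -2/7 (G = -1/7*2 = -2/7 ≈ -0.28571)
v(R) = 0
z = -8/7 (z = (1/7)*(-8) = -8/7 ≈ -1.1429)
o = 0
M = -1 (M = -1 + 0*(-8/7) = -1 + 0 = -1)
M**2 = (-1)**2 = 1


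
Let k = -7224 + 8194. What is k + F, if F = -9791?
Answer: -8821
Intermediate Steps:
k = 970
k + F = 970 - 9791 = -8821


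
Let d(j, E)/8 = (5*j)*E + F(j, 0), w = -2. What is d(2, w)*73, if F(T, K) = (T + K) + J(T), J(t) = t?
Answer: -9344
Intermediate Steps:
F(T, K) = K + 2*T (F(T, K) = (T + K) + T = (K + T) + T = K + 2*T)
d(j, E) = 16*j + 40*E*j (d(j, E) = 8*((5*j)*E + (0 + 2*j)) = 8*(5*E*j + 2*j) = 8*(2*j + 5*E*j) = 16*j + 40*E*j)
d(2, w)*73 = (8*2*(2 + 5*(-2)))*73 = (8*2*(2 - 10))*73 = (8*2*(-8))*73 = -128*73 = -9344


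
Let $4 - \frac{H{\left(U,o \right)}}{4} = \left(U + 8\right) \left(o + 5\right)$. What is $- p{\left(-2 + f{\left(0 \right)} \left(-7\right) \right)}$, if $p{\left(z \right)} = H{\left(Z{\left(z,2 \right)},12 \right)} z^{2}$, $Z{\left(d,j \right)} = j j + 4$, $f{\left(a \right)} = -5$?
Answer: $1167408$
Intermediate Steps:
$Z{\left(d,j \right)} = 4 + j^{2}$ ($Z{\left(d,j \right)} = j^{2} + 4 = 4 + j^{2}$)
$H{\left(U,o \right)} = 16 - 4 \left(5 + o\right) \left(8 + U\right)$ ($H{\left(U,o \right)} = 16 - 4 \left(U + 8\right) \left(o + 5\right) = 16 - 4 \left(8 + U\right) \left(5 + o\right) = 16 - 4 \left(5 + o\right) \left(8 + U\right)$)
$p{\left(z \right)} = - 1072 z^{2}$ ($p{\left(z \right)} = \left(-144 - 384 - 20 \left(4 + 2^{2}\right) - 4 \left(4 + 2^{2}\right) 12\right) z^{2} = \left(-144 - 384 - 20 \left(4 + 4\right) - 4 \left(4 + 4\right) 12\right) z^{2} = \left(-144 - 384 - 160 - 32 \cdot 12\right) z^{2} = \left(-144 - 384 - 160 - 384\right) z^{2} = - 1072 z^{2}$)
$- p{\left(-2 + f{\left(0 \right)} \left(-7\right) \right)} = - \left(-1072\right) \left(-2 - -35\right)^{2} = - \left(-1072\right) \left(-2 + 35\right)^{2} = - \left(-1072\right) 33^{2} = - \left(-1072\right) 1089 = \left(-1\right) \left(-1167408\right) = 1167408$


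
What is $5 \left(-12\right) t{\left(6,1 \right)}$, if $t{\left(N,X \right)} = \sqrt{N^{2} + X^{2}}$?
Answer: $- 60 \sqrt{37} \approx -364.97$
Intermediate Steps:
$5 \left(-12\right) t{\left(6,1 \right)} = 5 \left(-12\right) \sqrt{6^{2} + 1^{2}} = - 60 \sqrt{36 + 1} = - 60 \sqrt{37}$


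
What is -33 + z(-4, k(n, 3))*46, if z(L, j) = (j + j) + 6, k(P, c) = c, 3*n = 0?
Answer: 519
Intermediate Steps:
n = 0 (n = (⅓)*0 = 0)
z(L, j) = 6 + 2*j (z(L, j) = 2*j + 6 = 6 + 2*j)
-33 + z(-4, k(n, 3))*46 = -33 + (6 + 2*3)*46 = -33 + (6 + 6)*46 = -33 + 12*46 = -33 + 552 = 519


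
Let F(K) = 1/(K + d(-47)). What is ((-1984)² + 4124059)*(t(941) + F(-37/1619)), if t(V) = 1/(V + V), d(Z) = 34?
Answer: 25002831139605/103526938 ≈ 2.4151e+5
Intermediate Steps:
t(V) = 1/(2*V)
F(K) = 1/(34 + K) (F(K) = 1/(K + 34) = 1/(34 + K))
((-1984)² + 4124059)*(t(941) + F(-37/1619)) = ((-1984)² + 4124059)*((½)/941 + 1/(34 - 37/1619)) = (3936256 + 4124059)*((½)*(1/941) + 1/(34 - 37*1/1619)) = 8060315*(1/1882 + 1/(34 - 37/1619)) = 8060315*(1/1882 + 1/(55009/1619)) = 8060315*(1/1882 + 1619/55009) = 8060315*(3101967/103526938) = 25002831139605/103526938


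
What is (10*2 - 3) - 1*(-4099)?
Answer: 4116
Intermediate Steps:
(10*2 - 3) - 1*(-4099) = (20 - 3) + 4099 = 17 + 4099 = 4116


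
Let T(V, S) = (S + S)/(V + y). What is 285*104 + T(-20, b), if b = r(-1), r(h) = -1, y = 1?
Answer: 563162/19 ≈ 29640.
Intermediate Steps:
b = -1
T(V, S) = 2*S/(1 + V) (T(V, S) = (S + S)/(V + 1) = (2*S)/(1 + V) = 2*S/(1 + V))
285*104 + T(-20, b) = 285*104 + 2*(-1)/(1 - 20) = 29640 + 2*(-1)/(-19) = 29640 + 2*(-1)*(-1/19) = 29640 + 2/19 = 563162/19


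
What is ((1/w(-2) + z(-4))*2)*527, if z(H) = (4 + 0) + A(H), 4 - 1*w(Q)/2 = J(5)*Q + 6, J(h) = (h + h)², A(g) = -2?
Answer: 417911/198 ≈ 2110.7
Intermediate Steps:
J(h) = 4*h² (J(h) = (2*h)² = 4*h²)
w(Q) = -4 - 200*Q (w(Q) = 8 - 2*((4*5²)*Q + 6) = 8 - 2*((4*25)*Q + 6) = 8 - 2*(100*Q + 6) = 8 - 2*(6 + 100*Q) = 8 + (-12 - 200*Q) = -4 - 200*Q)
z(H) = 2 (z(H) = (4 + 0) - 2 = 4 - 2 = 2)
((1/w(-2) + z(-4))*2)*527 = ((1/(-4 - 200*(-2)) + 2)*2)*527 = ((1/(-4 + 400) + 2)*2)*527 = ((1/396 + 2)*2)*527 = ((793/396)*2)*527 = (793/198)*527 = 417911/198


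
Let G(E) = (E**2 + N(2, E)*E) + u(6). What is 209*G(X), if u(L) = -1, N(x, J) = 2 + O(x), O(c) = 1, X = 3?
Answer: 3553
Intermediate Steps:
N(x, J) = 3 (N(x, J) = 2 + 1 = 3)
G(E) = -1 + E**2 + 3*E (G(E) = (E**2 + 3*E) - 1 = -1 + E**2 + 3*E)
209*G(X) = 209*(-1 + 3**2 + 3*3) = 209*(-1 + 9 + 9) = 209*17 = 3553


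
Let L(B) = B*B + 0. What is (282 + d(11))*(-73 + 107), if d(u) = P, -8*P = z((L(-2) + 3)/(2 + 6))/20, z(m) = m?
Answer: 6136201/640 ≈ 9587.8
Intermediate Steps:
L(B) = B**2 (L(B) = B**2 + 0 = B**2)
P = -7/1280 (P = -((-2)**2 + 3)/(2 + 6)/(8*20) = -(4 + 3)/8/(8*20) = -7*(1/8)/(8*20) = -7/(64*20) = -1/8*7/160 = -7/1280 ≈ -0.0054687)
d(u) = -7/1280
(282 + d(11))*(-73 + 107) = (282 - 7/1280)*(-73 + 107) = (360953/1280)*34 = 6136201/640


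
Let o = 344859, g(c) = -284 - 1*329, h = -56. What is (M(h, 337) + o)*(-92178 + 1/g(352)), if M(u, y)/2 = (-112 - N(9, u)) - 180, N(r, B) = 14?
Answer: -19451716323405/613 ≈ -3.1732e+10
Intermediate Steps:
g(c) = -613 (g(c) = -284 - 329 = -613)
M(u, y) = -612 (M(u, y) = 2*((-112 - 1*14) - 180) = 2*((-112 - 14) - 180) = 2*(-126 - 180) = 2*(-306) = -612)
(M(h, 337) + o)*(-92178 + 1/g(352)) = (-612 + 344859)*(-92178 + 1/(-613)) = 344247*(-92178 - 1/613) = 344247*(-56505115/613) = -19451716323405/613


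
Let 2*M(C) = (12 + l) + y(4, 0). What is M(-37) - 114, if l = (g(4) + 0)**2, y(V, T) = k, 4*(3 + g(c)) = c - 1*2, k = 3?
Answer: -827/8 ≈ -103.38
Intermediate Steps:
g(c) = -7/2 + c/4 (g(c) = -3 + (c - 1*2)/4 = -3 + (c - 2)/4 = -3 + (-2 + c)/4 = -3 + (-1/2 + c/4) = -7/2 + c/4)
y(V, T) = 3
l = 25/4 (l = ((-7/2 + (1/4)*4) + 0)**2 = ((-7/2 + 1) + 0)**2 = (-5/2 + 0)**2 = (-5/2)**2 = 25/4 ≈ 6.2500)
M(C) = 85/8 (M(C) = ((12 + 25/4) + 3)/2 = (73/4 + 3)/2 = (1/2)*(85/4) = 85/8)
M(-37) - 114 = 85/8 - 114 = -827/8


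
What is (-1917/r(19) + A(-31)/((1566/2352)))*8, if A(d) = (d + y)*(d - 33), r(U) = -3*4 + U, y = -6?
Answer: 47979640/1827 ≈ 26261.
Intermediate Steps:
r(U) = -12 + U
A(d) = (-33 + d)*(-6 + d) (A(d) = (d - 6)*(d - 33) = (-6 + d)*(-33 + d) = (-33 + d)*(-6 + d))
(-1917/r(19) + A(-31)/((1566/2352)))*8 = (-1917/(-12 + 19) + (198 + (-31)**2 - 39*(-31))/((1566/2352)))*8 = (-1917/7 + (198 + 961 + 1209)/((1566*(1/2352))))*8 = (-1917*1/7 + 2368/(261/392))*8 = (-1917/7 + 2368*(392/261))*8 = (-1917/7 + 928256/261)*8 = (5997455/1827)*8 = 47979640/1827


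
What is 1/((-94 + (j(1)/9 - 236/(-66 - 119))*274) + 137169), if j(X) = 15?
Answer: 555/76524067 ≈ 7.2526e-6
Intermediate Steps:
1/((-94 + (j(1)/9 - 236/(-66 - 119))*274) + 137169) = 1/((-94 + (15/9 - 236/(-66 - 119))*274) + 137169) = 1/((-94 + (15*(⅑) - 236/(-185))*274) + 137169) = 1/((-94 + (5/3 - 236*(-1/185))*274) + 137169) = 1/((-94 + (5/3 + 236/185)*274) + 137169) = 1/((-94 + (1633/555)*274) + 137169) = 1/((-94 + 447442/555) + 137169) = 1/(395272/555 + 137169) = 1/(76524067/555) = 555/76524067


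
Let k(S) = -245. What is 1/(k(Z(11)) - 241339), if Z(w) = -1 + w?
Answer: -1/241584 ≈ -4.1394e-6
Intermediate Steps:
1/(k(Z(11)) - 241339) = 1/(-245 - 241339) = 1/(-241584) = -1/241584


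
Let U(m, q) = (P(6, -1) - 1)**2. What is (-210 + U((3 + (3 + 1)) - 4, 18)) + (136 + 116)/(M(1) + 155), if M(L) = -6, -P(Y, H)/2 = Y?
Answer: -5857/149 ≈ -39.309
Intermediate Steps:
P(Y, H) = -2*Y
U(m, q) = 169 (U(m, q) = (-2*6 - 1)**2 = (-12 - 1)**2 = (-13)**2 = 169)
(-210 + U((3 + (3 + 1)) - 4, 18)) + (136 + 116)/(M(1) + 155) = (-210 + 169) + (136 + 116)/(-6 + 155) = -41 + 252/149 = -5857/149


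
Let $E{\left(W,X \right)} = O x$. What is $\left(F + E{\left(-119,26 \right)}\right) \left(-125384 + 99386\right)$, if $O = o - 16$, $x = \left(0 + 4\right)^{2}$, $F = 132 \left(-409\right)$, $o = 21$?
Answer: $1401500184$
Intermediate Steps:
$F = -53988$
$x = 16$ ($x = 4^{2} = 16$)
$O = 5$ ($O = 21 - 16 = 5$)
$E{\left(W,X \right)} = 80$ ($E{\left(W,X \right)} = 5 \cdot 16 = 80$)
$\left(F + E{\left(-119,26 \right)}\right) \left(-125384 + 99386\right) = \left(-53988 + 80\right) \left(-125384 + 99386\right) = \left(-53908\right) \left(-25998\right) = 1401500184$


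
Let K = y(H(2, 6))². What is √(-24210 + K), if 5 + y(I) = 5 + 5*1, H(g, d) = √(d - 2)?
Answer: I*√24185 ≈ 155.52*I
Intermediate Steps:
H(g, d) = √(-2 + d)
y(I) = 5 (y(I) = -5 + (5 + 5*1) = -5 + (5 + 5) = -5 + 10 = 5)
K = 25 (K = 5² = 25)
√(-24210 + K) = √(-24210 + 25) = √(-24185) = I*√24185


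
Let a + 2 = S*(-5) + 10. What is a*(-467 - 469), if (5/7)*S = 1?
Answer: -936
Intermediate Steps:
S = 7/5 (S = (7/5)*1 = 7/5 ≈ 1.4000)
a = 1 (a = -2 + ((7/5)*(-5) + 10) = -2 + (-7 + 10) = -2 + 3 = 1)
a*(-467 - 469) = 1*(-467 - 469) = 1*(-936) = -936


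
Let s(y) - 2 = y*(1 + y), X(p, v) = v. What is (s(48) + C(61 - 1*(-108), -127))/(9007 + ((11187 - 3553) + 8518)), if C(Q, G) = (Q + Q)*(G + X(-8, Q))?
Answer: 16550/25159 ≈ 0.65782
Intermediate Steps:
C(Q, G) = 2*Q*(G + Q) (C(Q, G) = (Q + Q)*(G + Q) = (2*Q)*(G + Q) = 2*Q*(G + Q))
s(y) = 2 + y*(1 + y)
(s(48) + C(61 - 1*(-108), -127))/(9007 + ((11187 - 3553) + 8518)) = ((2 + 48 + 48²) + 2*(61 - 1*(-108))*(-127 + (61 - 1*(-108))))/(9007 + ((11187 - 3553) + 8518)) = ((2 + 48 + 2304) + 2*(61 + 108)*(-127 + (61 + 108)))/(9007 + (7634 + 8518)) = (2354 + 2*169*(-127 + 169))/(9007 + 16152) = (2354 + 2*169*42)/25159 = (2354 + 14196)*(1/25159) = 16550*(1/25159) = 16550/25159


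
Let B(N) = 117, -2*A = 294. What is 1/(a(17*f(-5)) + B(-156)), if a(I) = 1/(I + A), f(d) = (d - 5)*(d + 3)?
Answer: 193/22582 ≈ 0.0085466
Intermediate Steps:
A = -147 (A = -½*294 = -147)
f(d) = (-5 + d)*(3 + d)
a(I) = 1/(-147 + I) (a(I) = 1/(I - 147) = 1/(-147 + I))
1/(a(17*f(-5)) + B(-156)) = 1/(1/(-147 + 17*(-15 + (-5)² - 2*(-5))) + 117) = 1/(1/(-147 + 17*(-15 + 25 + 10)) + 117) = 1/(1/(-147 + 17*20) + 117) = 1/(1/(-147 + 340) + 117) = 1/(1/193 + 117) = 1/(22582/193) = 193/22582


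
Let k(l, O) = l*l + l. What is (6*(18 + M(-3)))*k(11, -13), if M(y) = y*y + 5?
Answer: 25344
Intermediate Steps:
k(l, O) = l + l**2 (k(l, O) = l**2 + l = l + l**2)
M(y) = 5 + y**2 (M(y) = y**2 + 5 = 5 + y**2)
(6*(18 + M(-3)))*k(11, -13) = (6*(18 + (5 + (-3)**2)))*(11*(1 + 11)) = (6*(18 + (5 + 9)))*(11*12) = (6*(18 + 14))*132 = (6*32)*132 = 192*132 = 25344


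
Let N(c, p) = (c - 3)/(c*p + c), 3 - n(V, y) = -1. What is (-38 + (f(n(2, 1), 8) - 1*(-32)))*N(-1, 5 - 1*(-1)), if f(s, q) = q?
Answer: 8/7 ≈ 1.1429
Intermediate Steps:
n(V, y) = 4 (n(V, y) = 3 - 1*(-1) = 3 + 1 = 4)
N(c, p) = (-3 + c)/(c + c*p)
(-38 + (f(n(2, 1), 8) - 1*(-32)))*N(-1, 5 - 1*(-1)) = (-38 + (8 - 1*(-32)))*((-3 - 1)/((-1)*(1 + (5 - 1*(-1))))) = (-38 + (8 + 32))*(-1*(-4)/(1 + (5 + 1))) = (-38 + 40)*(-1*(-4)/(1 + 6)) = 2*(-1*(-4)/7) = 2*(-1*1/7*(-4)) = 2*(4/7) = 8/7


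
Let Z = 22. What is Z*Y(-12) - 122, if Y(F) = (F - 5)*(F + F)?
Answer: 8854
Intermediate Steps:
Y(F) = 2*F*(-5 + F) (Y(F) = (-5 + F)*(2*F) = 2*F*(-5 + F))
Z*Y(-12) - 122 = 22*(2*(-12)*(-5 - 12)) - 122 = 22*(2*(-12)*(-17)) - 122 = 22*408 - 122 = 8976 - 122 = 8854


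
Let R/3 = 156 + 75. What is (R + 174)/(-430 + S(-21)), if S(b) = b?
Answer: -867/451 ≈ -1.9224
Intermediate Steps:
R = 693 (R = 3*(156 + 75) = 3*231 = 693)
(R + 174)/(-430 + S(-21)) = (693 + 174)/(-430 - 21) = 867/(-451) = 867*(-1/451) = -867/451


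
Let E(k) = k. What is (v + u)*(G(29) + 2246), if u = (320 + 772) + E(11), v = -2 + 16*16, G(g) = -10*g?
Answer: 2654292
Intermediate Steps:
v = 254 (v = -2 + 256 = 254)
u = 1103 (u = (320 + 772) + 11 = 1092 + 11 = 1103)
(v + u)*(G(29) + 2246) = (254 + 1103)*(-10*29 + 2246) = 1357*(-290 + 2246) = 1357*1956 = 2654292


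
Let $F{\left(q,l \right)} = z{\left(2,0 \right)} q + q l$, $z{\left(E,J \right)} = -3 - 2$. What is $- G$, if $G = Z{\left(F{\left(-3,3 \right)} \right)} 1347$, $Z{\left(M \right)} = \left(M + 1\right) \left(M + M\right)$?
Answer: $-113148$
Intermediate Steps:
$z{\left(E,J \right)} = -5$
$F{\left(q,l \right)} = - 5 q + l q$ ($F{\left(q,l \right)} = - 5 q + q l = - 5 q + l q$)
$Z{\left(M \right)} = 2 M \left(1 + M\right)$ ($Z{\left(M \right)} = \left(1 + M\right) 2 M = 2 M \left(1 + M\right)$)
$G = 113148$ ($G = 2 \left(- 3 \left(-5 + 3\right)\right) \left(1 - 3 \left(-5 + 3\right)\right) 1347 = 2 \left(\left(-3\right) \left(-2\right)\right) \left(1 - -6\right) 1347 = 2 \cdot 6 \left(1 + 6\right) 1347 = 2 \cdot 6 \cdot 7 \cdot 1347 = 84 \cdot 1347 = 113148$)
$- G = \left(-1\right) 113148 = -113148$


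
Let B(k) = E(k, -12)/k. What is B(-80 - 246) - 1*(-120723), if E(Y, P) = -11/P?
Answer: 472268365/3912 ≈ 1.2072e+5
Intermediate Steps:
B(k) = 11/(12*k) (B(k) = (-11/(-12))/k = (-11*(-1/12))/k = 11/(12*k))
B(-80 - 246) - 1*(-120723) = 11/(12*(-80 - 246)) - 1*(-120723) = (11/12)/(-326) + 120723 = (11/12)*(-1/326) + 120723 = -11/3912 + 120723 = 472268365/3912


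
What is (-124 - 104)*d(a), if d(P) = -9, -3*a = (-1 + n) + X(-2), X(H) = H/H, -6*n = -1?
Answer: 2052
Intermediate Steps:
n = ⅙ (n = -⅙*(-1) = ⅙ ≈ 0.16667)
X(H) = 1
a = -1/18 (a = -((-1 + ⅙) + 1)/3 = -(-⅚ + 1)/3 = -⅓*⅙ = -1/18 ≈ -0.055556)
(-124 - 104)*d(a) = (-124 - 104)*(-9) = -228*(-9) = 2052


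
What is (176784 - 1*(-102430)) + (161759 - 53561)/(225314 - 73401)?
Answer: 42416344580/151913 ≈ 2.7921e+5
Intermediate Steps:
(176784 - 1*(-102430)) + (161759 - 53561)/(225314 - 73401) = (176784 + 102430) + 108198/151913 = 279214 + 108198*(1/151913) = 279214 + 108198/151913 = 42416344580/151913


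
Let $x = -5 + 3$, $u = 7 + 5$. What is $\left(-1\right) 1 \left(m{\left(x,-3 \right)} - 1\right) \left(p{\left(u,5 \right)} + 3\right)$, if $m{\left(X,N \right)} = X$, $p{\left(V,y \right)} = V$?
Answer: $45$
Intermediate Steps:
$u = 12$
$x = -2$
$\left(-1\right) 1 \left(m{\left(x,-3 \right)} - 1\right) \left(p{\left(u,5 \right)} + 3\right) = \left(-1\right) 1 \left(-2 - 1\right) \left(12 + 3\right) = \left(-1\right) \left(-3\right) 15 = 3 \cdot 15 = 45$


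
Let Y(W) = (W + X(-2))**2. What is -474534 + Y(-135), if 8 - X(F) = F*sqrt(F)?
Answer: -458413 - 508*I*sqrt(2) ≈ -4.5841e+5 - 718.42*I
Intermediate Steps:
X(F) = 8 - F**(3/2) (X(F) = 8 - F*sqrt(F) = 8 - F**(3/2))
Y(W) = (8 + W + 2*I*sqrt(2))**2 (Y(W) = (W + (8 - (-2)**(3/2)))**2 = (W + (8 - (-2)*I*sqrt(2)))**2 = (W + (8 + 2*I*sqrt(2)))**2 = (8 + W + 2*I*sqrt(2))**2)
-474534 + Y(-135) = -474534 + (8 - 135 + 2*I*sqrt(2))**2 = -474534 + (-127 + 2*I*sqrt(2))**2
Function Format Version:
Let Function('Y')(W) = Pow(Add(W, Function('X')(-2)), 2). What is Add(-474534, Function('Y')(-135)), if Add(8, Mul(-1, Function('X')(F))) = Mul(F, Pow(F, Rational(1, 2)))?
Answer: Add(-458413, Mul(-508, I, Pow(2, Rational(1, 2)))) ≈ Add(-4.5841e+5, Mul(-718.42, I))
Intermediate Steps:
Function('X')(F) = Add(8, Mul(-1, Pow(F, Rational(3, 2)))) (Function('X')(F) = Add(8, Mul(-1, Mul(F, Pow(F, Rational(1, 2))))) = Add(8, Mul(-1, Pow(F, Rational(3, 2)))))
Function('Y')(W) = Pow(Add(8, W, Mul(2, I, Pow(2, Rational(1, 2)))), 2) (Function('Y')(W) = Pow(Add(W, Add(8, Mul(-1, Pow(-2, Rational(3, 2))))), 2) = Pow(Add(W, Add(8, Mul(-1, Mul(-2, I, Pow(2, Rational(1, 2)))))), 2) = Pow(Add(W, Add(8, Mul(2, I, Pow(2, Rational(1, 2))))), 2) = Pow(Add(8, W, Mul(2, I, Pow(2, Rational(1, 2)))), 2))
Add(-474534, Function('Y')(-135)) = Add(-474534, Pow(Add(8, -135, Mul(2, I, Pow(2, Rational(1, 2)))), 2)) = Add(-474534, Pow(Add(-127, Mul(2, I, Pow(2, Rational(1, 2)))), 2))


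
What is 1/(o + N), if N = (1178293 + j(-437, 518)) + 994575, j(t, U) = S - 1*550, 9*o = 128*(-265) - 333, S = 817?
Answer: 9/19523962 ≈ 4.6097e-7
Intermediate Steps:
o = -34253/9 (o = (128*(-265) - 333)/9 = (-33920 - 333)/9 = (1/9)*(-34253) = -34253/9 ≈ -3805.9)
j(t, U) = 267 (j(t, U) = 817 - 1*550 = 817 - 550 = 267)
N = 2173135 (N = (1178293 + 267) + 994575 = 1178560 + 994575 = 2173135)
1/(o + N) = 1/(-34253/9 + 2173135) = 1/(19523962/9) = 9/19523962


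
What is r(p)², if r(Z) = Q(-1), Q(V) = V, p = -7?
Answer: 1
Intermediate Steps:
r(Z) = -1
r(p)² = (-1)² = 1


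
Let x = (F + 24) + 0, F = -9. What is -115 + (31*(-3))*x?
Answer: -1510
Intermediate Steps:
x = 15 (x = (-9 + 24) + 0 = 15 + 0 = 15)
-115 + (31*(-3))*x = -115 + (31*(-3))*15 = -115 - 93*15 = -115 - 1395 = -1510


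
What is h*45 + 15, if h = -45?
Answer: -2010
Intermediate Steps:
h*45 + 15 = -45*45 + 15 = -2025 + 15 = -2010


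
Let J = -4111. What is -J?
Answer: 4111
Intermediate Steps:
-J = -1*(-4111) = 4111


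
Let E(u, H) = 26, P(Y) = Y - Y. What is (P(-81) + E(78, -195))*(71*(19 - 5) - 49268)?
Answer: -1255124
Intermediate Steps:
P(Y) = 0
(P(-81) + E(78, -195))*(71*(19 - 5) - 49268) = (0 + 26)*(71*(19 - 5) - 49268) = 26*(71*14 - 49268) = 26*(994 - 49268) = 26*(-48274) = -1255124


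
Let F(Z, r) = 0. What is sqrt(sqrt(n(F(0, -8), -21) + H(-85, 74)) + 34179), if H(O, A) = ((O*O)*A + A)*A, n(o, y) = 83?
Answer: sqrt(34179 + sqrt(39569659)) ≈ 201.17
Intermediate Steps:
H(O, A) = A*(A + A*O**2) (H(O, A) = (O**2*A + A)*A = (A*O**2 + A)*A = (A + A*O**2)*A = A*(A + A*O**2))
sqrt(sqrt(n(F(0, -8), -21) + H(-85, 74)) + 34179) = sqrt(sqrt(83 + 74**2*(1 + (-85)**2)) + 34179) = sqrt(sqrt(83 + 5476*(1 + 7225)) + 34179) = sqrt(sqrt(83 + 5476*7226) + 34179) = sqrt(sqrt(83 + 39569576) + 34179) = sqrt(sqrt(39569659) + 34179) = sqrt(34179 + sqrt(39569659))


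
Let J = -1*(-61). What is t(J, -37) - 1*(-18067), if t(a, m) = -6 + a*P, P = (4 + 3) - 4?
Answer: 18244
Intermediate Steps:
J = 61
P = 3 (P = 7 - 4 = 3)
t(a, m) = -6 + 3*a (t(a, m) = -6 + a*3 = -6 + 3*a)
t(J, -37) - 1*(-18067) = (-6 + 3*61) - 1*(-18067) = (-6 + 183) + 18067 = 177 + 18067 = 18244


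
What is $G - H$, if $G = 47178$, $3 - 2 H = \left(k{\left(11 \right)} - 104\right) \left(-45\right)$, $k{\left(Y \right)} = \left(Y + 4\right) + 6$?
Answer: $49044$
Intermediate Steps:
$k{\left(Y \right)} = 10 + Y$ ($k{\left(Y \right)} = \left(4 + Y\right) + 6 = 10 + Y$)
$H = -1866$ ($H = \frac{3}{2} - \frac{\left(\left(10 + 11\right) - 104\right) \left(-45\right)}{2} = \frac{3}{2} - \frac{\left(21 - 104\right) \left(-45\right)}{2} = \frac{3}{2} - \frac{\left(-83\right) \left(-45\right)}{2} = \frac{3}{2} - \frac{3735}{2} = -1866$)
$G - H = 47178 - -1866 = 47178 + 1866 = 49044$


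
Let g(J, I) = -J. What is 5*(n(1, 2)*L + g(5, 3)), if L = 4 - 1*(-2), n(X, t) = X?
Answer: 5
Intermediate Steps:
L = 6 (L = 4 + 2 = 6)
5*(n(1, 2)*L + g(5, 3)) = 5*(1*6 - 1*5) = 5*(6 - 5) = 5*1 = 5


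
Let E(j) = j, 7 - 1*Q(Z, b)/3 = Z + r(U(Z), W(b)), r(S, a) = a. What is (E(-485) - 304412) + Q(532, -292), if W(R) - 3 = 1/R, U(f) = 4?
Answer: -89492449/292 ≈ -3.0648e+5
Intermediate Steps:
W(R) = 3 + 1/R
Q(Z, b) = 12 - 3*Z - 3/b (Q(Z, b) = 21 - 3*(Z + (3 + 1/b)) = 21 - 3*(3 + Z + 1/b) = 21 + (-9 - 3*Z - 3/b) = 12 - 3*Z - 3/b)
(E(-485) - 304412) + Q(532, -292) = (-485 - 304412) + (12 - 3*532 - 3/(-292)) = -304897 + (12 - 1596 - 3*(-1/292)) = -304897 + (12 - 1596 + 3/292) = -304897 - 462525/292 = -89492449/292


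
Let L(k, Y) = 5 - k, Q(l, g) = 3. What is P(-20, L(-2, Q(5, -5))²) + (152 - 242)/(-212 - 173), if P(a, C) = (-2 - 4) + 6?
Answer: 18/77 ≈ 0.23377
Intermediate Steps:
P(a, C) = 0 (P(a, C) = -6 + 6 = 0)
P(-20, L(-2, Q(5, -5))²) + (152 - 242)/(-212 - 173) = 0 + (152 - 242)/(-212 - 173) = 0 - 90/(-385) = 0 - 90*(-1/385) = 0 + 18/77 = 18/77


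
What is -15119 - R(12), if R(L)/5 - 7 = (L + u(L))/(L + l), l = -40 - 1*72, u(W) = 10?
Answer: -151529/10 ≈ -15153.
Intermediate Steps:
l = -112 (l = -40 - 72 = -112)
R(L) = 35 + 5*(10 + L)/(-112 + L) (R(L) = 35 + 5*((L + 10)/(L - 112)) = 35 + 5*((10 + L)/(-112 + L)) = 35 + 5*(10 + L)/(-112 + L))
-15119 - R(12) = -15119 - 10*(-387 + 4*12)/(-112 + 12) = -15119 - 10*(-387 + 48)/(-100) = -15119 - 10*(-1)*(-339)/100 = -15119 - 1*339/10 = -15119 - 339/10 = -151529/10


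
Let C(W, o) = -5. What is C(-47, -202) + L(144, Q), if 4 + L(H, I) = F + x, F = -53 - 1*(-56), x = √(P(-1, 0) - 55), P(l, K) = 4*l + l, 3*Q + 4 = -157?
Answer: -6 + 2*I*√15 ≈ -6.0 + 7.746*I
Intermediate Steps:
Q = -161/3 (Q = -4/3 + (⅓)*(-157) = -4/3 - 157/3 = -161/3 ≈ -53.667)
P(l, K) = 5*l
x = 2*I*√15 (x = √(5*(-1) - 55) = √(-5 - 55) = √(-60) = 2*I*√15 ≈ 7.746*I)
F = 3 (F = -53 + 56 = 3)
L(H, I) = -1 + 2*I*√15 (L(H, I) = -4 + (3 + 2*I*√15) = -1 + 2*I*√15)
C(-47, -202) + L(144, Q) = -5 + (-1 + 2*I*√15) = -6 + 2*I*√15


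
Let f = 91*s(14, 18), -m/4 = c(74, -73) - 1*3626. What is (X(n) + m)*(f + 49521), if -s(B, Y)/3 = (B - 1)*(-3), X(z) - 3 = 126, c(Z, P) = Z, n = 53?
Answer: 862628616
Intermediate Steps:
X(z) = 129 (X(z) = 3 + 126 = 129)
s(B, Y) = -9 + 9*B (s(B, Y) = -3*(B - 1)*(-3) = -3*(-1 + B)*(-3) = -3*(3 - 3*B) = -9 + 9*B)
m = 14208 (m = -4*(74 - 1*3626) = -4*(74 - 3626) = -4*(-3552) = 14208)
f = 10647 (f = 91*(-9 + 9*14) = 91*(-9 + 126) = 91*117 = 10647)
(X(n) + m)*(f + 49521) = (129 + 14208)*(10647 + 49521) = 14337*60168 = 862628616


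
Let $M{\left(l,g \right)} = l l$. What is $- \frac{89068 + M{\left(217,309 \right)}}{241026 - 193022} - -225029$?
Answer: $\frac{10802155959}{48004} \approx 2.2503 \cdot 10^{5}$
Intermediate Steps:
$M{\left(l,g \right)} = l^{2}$
$- \frac{89068 + M{\left(217,309 \right)}}{241026 - 193022} - -225029 = - \frac{89068 + 217^{2}}{241026 - 193022} - -225029 = - \frac{89068 + 47089}{48004} + 225029 = - \frac{136157}{48004} + 225029 = \frac{10802155959}{48004}$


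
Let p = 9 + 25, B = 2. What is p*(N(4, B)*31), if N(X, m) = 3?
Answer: 3162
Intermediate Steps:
p = 34
p*(N(4, B)*31) = 34*(3*31) = 34*93 = 3162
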